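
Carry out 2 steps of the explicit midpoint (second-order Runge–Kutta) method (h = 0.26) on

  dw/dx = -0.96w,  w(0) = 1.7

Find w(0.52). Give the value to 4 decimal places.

1.0384

Midpoint: k1 = f(x_n, w_n); k2 = f(x_n + h/2, w_n + (h/2)·k1); w_{n+1} = w_n + h·k2.
x=0.000000, w=1.700000:
  k1 = f(0.000000, 1.700000) = -1.632000
  k2 = f(0.130000, 1.487840) = -1.428326
  w ← 1.700000 + 0.26·(-1.428326) = 1.328635
x=0.260000, w=1.328635:
  k1 = f(0.260000, 1.328635) = -1.275490
  k2 = f(0.390000, 1.162821) = -1.116309
  w ← 1.328635 + 0.26·(-1.116309) = 1.038395
w(0.52) ≈ 1.0384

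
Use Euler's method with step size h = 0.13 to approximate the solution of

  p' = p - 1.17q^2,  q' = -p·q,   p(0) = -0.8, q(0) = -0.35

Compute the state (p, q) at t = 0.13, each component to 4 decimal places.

-0.9226, -0.3864

Euler on (p,q): p_{n+1} = p_n + h·p', q_{n+1} = q_n + h·q'.
0.000000: (-0.800000, -0.350000); f=(-0.943325, -0.280000) → (-0.922632, -0.386400)
(p(0.13), q(0.13)) ≈ (-0.9226, -0.3864)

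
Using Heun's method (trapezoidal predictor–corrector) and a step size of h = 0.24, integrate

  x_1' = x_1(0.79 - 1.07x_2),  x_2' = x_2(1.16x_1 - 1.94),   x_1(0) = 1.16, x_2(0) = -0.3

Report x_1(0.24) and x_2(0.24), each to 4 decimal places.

1.5025, -0.2713

Heun on (x_1,x_2): k1 = f(x_n, state_n); k2 = f(x_n + h, state_n + h·k1); state_{n+1} = state_n + (h/2)·(k1 + k2).
0.000000: (1.160000, -0.300000)
  k1 = (1.288760, 0.178320)
  predictor → (1.469302, -0.257203)
  k2 = (1.565112, 0.060599)
  → (1.502465, -0.271330)
(x_1(0.24), x_2(0.24)) ≈ (1.5025, -0.2713)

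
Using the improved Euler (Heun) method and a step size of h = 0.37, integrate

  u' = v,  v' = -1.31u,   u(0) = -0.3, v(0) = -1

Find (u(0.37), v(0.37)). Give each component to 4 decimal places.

Heun on (u,v): k1 = f(x_n, state_n); k2 = f(x_n + h, state_n + h·k1); state_{n+1} = state_n + (h/2)·(k1 + k2).
0.000000: (-0.300000, -1.000000)
  k1 = (-1.000000, 0.393000)
  predictor → (-0.670000, -0.854590)
  k2 = (-0.854590, 0.877700)
  → (-0.643099, -0.764921)
(u(0.37), v(0.37)) ≈ (-0.6431, -0.7649)

-0.6431, -0.7649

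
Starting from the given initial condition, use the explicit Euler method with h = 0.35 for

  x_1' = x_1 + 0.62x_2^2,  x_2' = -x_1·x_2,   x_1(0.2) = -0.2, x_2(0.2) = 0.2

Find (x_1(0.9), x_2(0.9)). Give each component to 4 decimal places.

Euler on (x_1,x_2): x_1_{n+1} = x_1_n + h·x_1', x_2_{n+1} = x_2_n + h·x_2'.
0.200000: (-0.200000, 0.200000); f=(-0.175200, 0.040000) → (-0.261320, 0.214000)
0.550000: (-0.261320, 0.214000); f=(-0.232926, 0.055922) → (-0.342844, 0.233573)
(x_1(0.9), x_2(0.9)) ≈ (-0.3428, 0.2336)

-0.3428, 0.2336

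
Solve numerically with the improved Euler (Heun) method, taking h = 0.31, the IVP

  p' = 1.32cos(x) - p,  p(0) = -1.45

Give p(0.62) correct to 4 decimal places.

Heun: k1 = f(x_n, p_n); k2 = f(x_n + h, p_n + h·k1); p_{n+1} = p_n + (h/2)·(k1 + k2).
x=0.000000, p=-1.450000:
  k1 = f(0.000000, -1.450000) = 2.770000
  k2 = f(0.310000, -0.591300) = 1.848380
  p ← -1.450000 + (0.31/2)·(2.770000 + 1.848380) = -0.734151
x=0.310000, p=-0.734151:
  k1 = f(0.310000, -0.734151) = 1.991231
  k2 = f(0.620000, -0.116869) = 1.191189
  p ← -0.734151 + (0.31/2)·(1.991231 + 1.191189) = -0.240876
p(0.62) ≈ -0.2409

-0.2409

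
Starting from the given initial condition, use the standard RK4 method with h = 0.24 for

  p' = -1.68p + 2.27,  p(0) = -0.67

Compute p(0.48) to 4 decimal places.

0.4486

RK4: k1 = f(x_n, p_n); k2 = f(x_n + h/2, p_n + (h/2)·k1); k3 = f(x_n + h/2, p_n + (h/2)·k2); k4 = f(x_n + h, p_n + h·k3); p_{n+1} = p_n + (h/6)·(k1 + 2k2 + 2k3 + k4).
x=0.000000, p=-0.670000:
  k1 = f(0.000000, -0.670000) = 3.395600
  k2 = f(0.120000, -0.262528) = 2.711047
  k3 = f(0.120000, -0.344674) = 2.849053
  k4 = f(0.240000, 0.013773) = 2.246862
  p ← -0.670000 + (0.24/6)·(k1 + 2k2 + 2k3 + k4) = 0.000506
x=0.240000, p=0.000506:
  k1 = f(0.240000, 0.000506) = 2.269149
  k2 = f(0.360000, 0.272804) = 1.811689
  k3 = f(0.360000, 0.217909) = 1.903913
  k4 = f(0.480000, 0.457446) = 1.501492
  p ← 0.000506 + (0.24/6)·(k1 + 2k2 + 2k3 + k4) = 0.448580
p(0.48) ≈ 0.4486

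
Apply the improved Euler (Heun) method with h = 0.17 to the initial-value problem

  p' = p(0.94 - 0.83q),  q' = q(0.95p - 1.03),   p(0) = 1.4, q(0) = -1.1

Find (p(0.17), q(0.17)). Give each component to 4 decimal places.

Heun on (p,q): k1 = f(s_n, state_n); k2 = f(s_n + h, state_n + h·k1); state_{n+1} = state_n + (h/2)·(k1 + k2).
0.000000: (1.400000, -1.100000)
  k1 = (2.594200, -0.330000)
  predictor → (1.841014, -1.156100)
  k2 = (3.497122, -0.831193)
  → (1.917762, -1.198701)
(p(0.17), q(0.17)) ≈ (1.9178, -1.1987)

1.9178, -1.1987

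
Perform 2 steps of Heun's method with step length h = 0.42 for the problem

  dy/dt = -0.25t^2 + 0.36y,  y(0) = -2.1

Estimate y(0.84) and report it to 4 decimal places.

-2.8971

Heun: k1 = f(t_n, y_n); k2 = f(t_n + h, y_n + h·k1); y_{n+1} = y_n + (h/2)·(k1 + k2).
t=0.000000, y=-2.100000:
  k1 = f(0.000000, -2.100000) = -0.756000
  k2 = f(0.420000, -2.417520) = -0.914407
  y ← -2.100000 + (0.42/2)·(-0.756000 + (-0.914407)) = -2.450786
t=0.420000, y=-2.450786:
  k1 = f(0.420000, -2.450786) = -0.926383
  k2 = f(0.840000, -2.839866) = -1.198752
  y ← -2.450786 + (0.42/2)·(-0.926383 + (-1.198752)) = -2.897064
y(0.84) ≈ -2.8971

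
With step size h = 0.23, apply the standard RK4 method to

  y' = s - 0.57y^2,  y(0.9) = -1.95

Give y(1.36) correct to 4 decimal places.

-2.8852

RK4: k1 = f(s_n, y_n); k2 = f(s_n + h/2, y_n + (h/2)·k1); k3 = f(s_n + h/2, y_n + (h/2)·k2); k4 = f(s_n + h, y_n + h·k3); y_{n+1} = y_n + (h/6)·(k1 + 2k2 + 2k3 + k4).
s=0.900000, y=-1.950000:
  k1 = f(0.900000, -1.950000) = -1.267425
  k2 = f(1.015000, -2.095754) = -1.488545
  k3 = f(1.015000, -2.121183) = -1.549667
  k4 = f(1.130000, -2.306423) = -1.902166
  y ← -1.950000 + (0.23/6)·(k1 + 2k2 + 2k3 + k4) = -2.304431
s=1.130000, y=-2.304431:
  k1 = f(1.130000, -2.304431) = -1.896928
  k2 = f(1.245000, -2.522577) = -2.382136
  k3 = f(1.245000, -2.578376) = -2.544374
  k4 = f(1.360000, -2.889637) = -3.399500
  y ← -2.304431 + (0.23/6)·(k1 + 2k2 + 2k3 + k4) = -2.885159
y(1.36) ≈ -2.8852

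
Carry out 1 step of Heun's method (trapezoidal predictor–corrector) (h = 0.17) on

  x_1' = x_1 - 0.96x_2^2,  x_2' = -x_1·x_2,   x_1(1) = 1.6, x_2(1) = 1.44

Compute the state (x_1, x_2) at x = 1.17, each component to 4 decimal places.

Heun on (x_1,x_2): k1 = f(x_n, state_n); k2 = f(x_n + h, state_n + h·k1); state_{n+1} = state_n + (h/2)·(k1 + k2).
1.000000: (1.600000, 1.440000)
  k1 = (-0.390656, -2.304000)
  predictor → (1.533588, 1.048320)
  k2 = (0.478573, -1.607691)
  → (1.607473, 1.107506)
(x_1(1.17), x_2(1.17)) ≈ (1.6075, 1.1075)

1.6075, 1.1075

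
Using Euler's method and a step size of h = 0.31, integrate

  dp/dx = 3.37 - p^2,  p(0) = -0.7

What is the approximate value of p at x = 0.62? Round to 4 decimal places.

1.2260

Euler: p_{n+1} = p_n + h·f(x_n, p_n).
x=0.000000, p=-0.700000: f=2.880000 → p ← -0.700000 + 0.31·2.880000 = 0.192800
x=0.310000, p=0.192800: f=3.332828 → p ← 0.192800 + 0.31·3.332828 = 1.225977
p(0.62) ≈ 1.2260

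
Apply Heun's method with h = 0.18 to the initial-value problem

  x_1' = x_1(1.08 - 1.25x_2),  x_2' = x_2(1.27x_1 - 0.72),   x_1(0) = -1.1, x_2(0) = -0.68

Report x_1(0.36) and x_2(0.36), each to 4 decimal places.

Heun on (x_1,x_2): k1 = f(x_n, state_n); k2 = f(x_n + h, state_n + h·k1); state_{n+1} = state_n + (h/2)·(k1 + k2).
0.000000: (-1.100000, -0.680000)
  k1 = (-2.123000, 1.439560)
  predictor → (-1.482140, -0.420879)
  k2 = (-2.380464, 1.095261)
  → (-1.505312, -0.451866)
0.180000: (-1.505312, -0.451866)
  k1 = (-2.475986, 1.189197)
  predictor → (-1.950989, -0.237811)
  k2 = (-2.687026, 0.760461)
  → (-1.969983, -0.276397)
(x_1(0.36), x_2(0.36)) ≈ (-1.9700, -0.2764)

-1.9700, -0.2764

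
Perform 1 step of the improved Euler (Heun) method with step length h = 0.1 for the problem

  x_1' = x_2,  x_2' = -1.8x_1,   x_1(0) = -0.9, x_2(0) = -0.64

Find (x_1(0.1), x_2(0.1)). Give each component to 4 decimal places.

-0.9559, -0.4722

Heun on (x_1,x_2): k1 = f(t_n, state_n); k2 = f(t_n + h, state_n + h·k1); state_{n+1} = state_n + (h/2)·(k1 + k2).
0.000000: (-0.900000, -0.640000)
  k1 = (-0.640000, 1.620000)
  predictor → (-0.964000, -0.478000)
  k2 = (-0.478000, 1.735200)
  → (-0.955900, -0.472240)
(x_1(0.1), x_2(0.1)) ≈ (-0.9559, -0.4722)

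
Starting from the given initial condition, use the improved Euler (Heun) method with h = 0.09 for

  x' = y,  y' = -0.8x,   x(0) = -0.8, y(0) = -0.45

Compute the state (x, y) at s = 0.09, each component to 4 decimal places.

Heun on (x,y): k1 = f(s_n, state_n); k2 = f(s_n + h, state_n + h·k1); state_{n+1} = state_n + (h/2)·(k1 + k2).
0.000000: (-0.800000, -0.450000)
  k1 = (-0.450000, 0.640000)
  predictor → (-0.840500, -0.392400)
  k2 = (-0.392400, 0.672400)
  → (-0.837908, -0.390942)
(x(0.09), y(0.09)) ≈ (-0.8379, -0.3909)

-0.8379, -0.3909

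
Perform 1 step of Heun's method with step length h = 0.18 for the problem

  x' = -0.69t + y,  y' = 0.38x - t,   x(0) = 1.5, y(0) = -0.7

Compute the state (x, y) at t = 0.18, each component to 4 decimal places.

1.3721, -0.6179

Heun on (x,y): k1 = f(t_n, state_n); k2 = f(t_n + h, state_n + h·k1); state_{n+1} = state_n + (h/2)·(k1 + k2).
0.000000: (1.500000, -0.700000)
  k1 = (-0.700000, 0.570000)
  predictor → (1.374000, -0.597400)
  k2 = (-0.721600, 0.342120)
  → (1.372056, -0.617909)
(x(0.18), y(0.18)) ≈ (1.3721, -0.6179)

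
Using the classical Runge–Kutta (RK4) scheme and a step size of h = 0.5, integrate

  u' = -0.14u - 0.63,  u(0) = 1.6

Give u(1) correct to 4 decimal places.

0.8031

RK4: k1 = f(s_n, u_n); k2 = f(s_n + h/2, u_n + (h/2)·k1); k3 = f(s_n + h/2, u_n + (h/2)·k2); k4 = f(s_n + h, u_n + h·k3); u_{n+1} = u_n + (h/6)·(k1 + 2k2 + 2k3 + k4).
s=0.000000, u=1.600000:
  k1 = f(0.000000, 1.600000) = -0.854000
  k2 = f(0.250000, 1.386500) = -0.824110
  k3 = f(0.250000, 1.393973) = -0.825156
  k4 = f(0.500000, 1.187422) = -0.796239
  u ← 1.600000 + (0.5/6)·(k1 + 2k2 + 2k3 + k4) = 1.187602
s=0.500000, u=1.187602:
  k1 = f(0.500000, 1.187602) = -0.796264
  k2 = f(0.750000, 0.988536) = -0.768395
  k3 = f(0.750000, 0.995504) = -0.769371
  k4 = f(1.000000, 0.802917) = -0.742408
  u ← 1.187602 + (0.5/6)·(k1 + 2k2 + 2k3 + k4) = 0.803085
u(1) ≈ 0.8031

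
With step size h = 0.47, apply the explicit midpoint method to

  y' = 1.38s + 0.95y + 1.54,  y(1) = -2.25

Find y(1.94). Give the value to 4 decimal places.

-0.3435

Midpoint: k1 = f(s_n, y_n); k2 = f(s_n + h/2, y_n + (h/2)·k1); y_{n+1} = y_n + h·k2.
s=1.000000, y=-2.250000:
  k1 = f(1.000000, -2.250000) = 0.782500
  k2 = f(1.235000, -2.066113) = 1.281493
  y ← -2.250000 + 0.47·1.281493 = -1.647698
s=1.470000, y=-1.647698:
  k1 = f(1.470000, -1.647698) = 2.003287
  k2 = f(1.705000, -1.176926) = 2.774820
  y ← -1.647698 + 0.47·2.774820 = -0.343533
y(1.94) ≈ -0.3435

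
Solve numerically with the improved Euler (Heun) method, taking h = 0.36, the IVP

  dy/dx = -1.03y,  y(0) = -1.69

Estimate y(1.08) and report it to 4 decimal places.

-0.5746

Heun: k1 = f(x_n, y_n); k2 = f(x_n + h, y_n + h·k1); y_{n+1} = y_n + (h/2)·(k1 + k2).
x=0.000000, y=-1.690000:
  k1 = f(0.000000, -1.690000) = 1.740700
  k2 = f(0.360000, -1.063348) = 1.095248
  y ← -1.690000 + (0.36/2)·(1.740700 + 1.095248) = -1.179529
x=0.360000, y=-1.179529:
  k1 = f(0.360000, -1.179529) = 1.214915
  k2 = f(0.720000, -0.742160) = 0.764425
  y ← -1.179529 + (0.36/2)·(1.214915 + 0.764425) = -0.823248
x=0.720000, y=-0.823248:
  k1 = f(0.720000, -0.823248) = 0.847946
  k2 = f(1.080000, -0.517988) = 0.533527
  y ← -0.823248 + (0.36/2)·(0.847946 + 0.533527) = -0.574583
y(1.08) ≈ -0.5746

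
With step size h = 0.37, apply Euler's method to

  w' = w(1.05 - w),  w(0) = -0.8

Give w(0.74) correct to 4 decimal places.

-2.5431

Euler: w_{n+1} = w_n + h·f(t_n, w_n).
t=0.000000, w=-0.800000: f=-1.480000 → w ← -0.800000 + 0.37·(-1.480000) = -1.347600
t=0.370000, w=-1.347600: f=-3.231006 → w ← -1.347600 + 0.37·(-3.231006) = -2.543072
w(0.74) ≈ -2.5431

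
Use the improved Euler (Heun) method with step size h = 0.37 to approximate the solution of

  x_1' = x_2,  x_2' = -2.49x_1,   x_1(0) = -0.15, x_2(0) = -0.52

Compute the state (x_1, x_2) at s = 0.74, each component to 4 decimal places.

-0.3713, 0.0487

Heun on (x_1,x_2): k1 = f(s_n, state_n); k2 = f(s_n + h, state_n + h·k1); state_{n+1} = state_n + (h/2)·(k1 + k2).
0.000000: (-0.150000, -0.520000)
  k1 = (-0.520000, 0.373500)
  predictor → (-0.342400, -0.381805)
  k2 = (-0.381805, 0.852576)
  → (-0.316834, -0.293176)
0.370000: (-0.316834, -0.293176)
  k1 = (-0.293176, 0.788916)
  predictor → (-0.425309, -0.001277)
  k2 = (-0.001277, 1.059019)
  → (-0.371308, 0.048692)
(x_1(0.74), x_2(0.74)) ≈ (-0.3713, 0.0487)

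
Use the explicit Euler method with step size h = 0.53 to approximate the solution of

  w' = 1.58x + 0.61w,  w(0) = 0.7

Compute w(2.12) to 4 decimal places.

5.4298

Euler: w_{n+1} = w_n + h·f(x_n, w_n).
x=0.000000, w=0.700000: f=0.427000 → w ← 0.700000 + 0.53·0.427000 = 0.926310
x=0.530000, w=0.926310: f=1.402449 → w ← 0.926310 + 0.53·1.402449 = 1.669608
x=1.060000, w=1.669608: f=2.693261 → w ← 1.669608 + 0.53·2.693261 = 3.097036
x=1.590000, w=3.097036: f=4.401392 → w ← 3.097036 + 0.53·4.401392 = 5.429774
w(2.12) ≈ 5.4298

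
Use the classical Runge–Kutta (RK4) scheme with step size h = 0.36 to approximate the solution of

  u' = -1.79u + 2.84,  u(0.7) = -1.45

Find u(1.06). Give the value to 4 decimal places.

-0.0101

RK4: k1 = f(x_n, u_n); k2 = f(x_n + h/2, u_n + (h/2)·k1); k3 = f(x_n + h/2, u_n + (h/2)·k2); k4 = f(x_n + h, u_n + h·k3); u_{n+1} = u_n + (h/6)·(k1 + 2k2 + 2k3 + k4).
x=0.700000, u=-1.450000:
  k1 = f(0.700000, -1.450000) = 5.435500
  k2 = f(0.880000, -0.471610) = 3.684182
  k3 = f(0.880000, -0.786847) = 4.248457
  k4 = f(1.060000, 0.079444) = 2.697795
  u ← -1.450000 + (0.36/6)·(k1 + 2k2 + 2k3 + k4) = -0.010086
u(1.06) ≈ -0.0101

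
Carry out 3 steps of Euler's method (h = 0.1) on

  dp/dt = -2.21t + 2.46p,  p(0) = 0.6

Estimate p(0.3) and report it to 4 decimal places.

Euler: p_{n+1} = p_n + h·f(t_n, p_n).
t=0.000000, p=0.600000: f=1.476000 → p ← 0.600000 + 0.1·1.476000 = 0.747600
t=0.100000, p=0.747600: f=1.618096 → p ← 0.747600 + 0.1·1.618096 = 0.909410
t=0.200000, p=0.909410: f=1.795148 → p ← 0.909410 + 0.1·1.795148 = 1.088924
p(0.3) ≈ 1.0889

1.0889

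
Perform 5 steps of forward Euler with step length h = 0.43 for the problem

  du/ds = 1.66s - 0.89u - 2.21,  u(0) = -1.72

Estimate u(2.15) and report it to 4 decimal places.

-0.3125

Euler: u_{n+1} = u_n + h·f(s_n, u_n).
s=0.000000, u=-1.720000: f=-0.679200 → u ← -1.720000 + 0.43·(-0.679200) = -2.012056
s=0.430000, u=-2.012056: f=0.294530 → u ← -2.012056 + 0.43·0.294530 = -1.885408
s=0.860000, u=-1.885408: f=0.895613 → u ← -1.885408 + 0.43·0.895613 = -1.500294
s=1.290000, u=-1.500294: f=1.266662 → u ← -1.500294 + 0.43·1.266662 = -0.955630
s=1.720000, u=-0.955630: f=1.495710 → u ← -0.955630 + 0.43·1.495710 = -0.312474
u(2.15) ≈ -0.3125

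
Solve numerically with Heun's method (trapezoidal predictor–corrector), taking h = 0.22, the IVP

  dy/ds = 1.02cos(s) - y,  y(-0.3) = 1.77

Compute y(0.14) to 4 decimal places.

1.5002

Heun: k1 = f(s_n, y_n); k2 = f(s_n + h, y_n + h·k1); y_{n+1} = y_n + (h/2)·(k1 + k2).
s=-0.300000, y=1.770000:
  k1 = f(-0.300000, 1.770000) = -0.795557
  k2 = f(-0.080000, 1.594978) = -0.578240
  y ← 1.770000 + (0.22/2)·(-0.795557 + (-0.578240)) = 1.618882
s=-0.080000, y=1.618882:
  k1 = f(-0.080000, 1.618882) = -0.602145
  k2 = f(0.140000, 1.486411) = -0.476390
  y ← 1.618882 + (0.22/2)·(-0.602145 + (-0.476390)) = 1.500244
y(0.14) ≈ 1.5002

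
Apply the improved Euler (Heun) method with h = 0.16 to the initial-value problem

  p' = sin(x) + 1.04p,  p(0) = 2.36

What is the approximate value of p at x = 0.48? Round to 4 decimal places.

4.0113

Heun: k1 = f(x_n, p_n); k2 = f(x_n + h, p_n + h·k1); p_{n+1} = p_n + (h/2)·(k1 + k2).
x=0.000000, p=2.360000:
  k1 = f(0.000000, 2.360000) = 2.454400
  k2 = f(0.160000, 2.752704) = 3.022130
  p ← 2.360000 + (0.16/2)·(2.454400 + 3.022130) = 2.798122
x=0.160000, p=2.798122:
  k1 = f(0.160000, 2.798122) = 3.069366
  k2 = f(0.320000, 3.289221) = 3.735356
  p ← 2.798122 + (0.16/2)·(3.069366 + 3.735356) = 3.342500
x=0.320000, p=3.342500:
  k1 = f(0.320000, 3.342500) = 3.790767
  k2 = f(0.480000, 3.949023) = 4.568763
  p ← 3.342500 + (0.16/2)·(3.790767 + 4.568763) = 4.011263
p(0.48) ≈ 4.0113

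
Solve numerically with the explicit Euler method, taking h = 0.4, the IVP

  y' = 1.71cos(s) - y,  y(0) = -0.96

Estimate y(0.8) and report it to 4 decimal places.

0.6948

Euler: y_{n+1} = y_n + h·f(s_n, y_n).
s=0.000000, y=-0.960000: f=2.670000 → y ← -0.960000 + 0.4·2.670000 = 0.108000
s=0.400000, y=0.108000: f=1.467014 → y ← 0.108000 + 0.4·1.467014 = 0.694806
y(0.8) ≈ 0.6948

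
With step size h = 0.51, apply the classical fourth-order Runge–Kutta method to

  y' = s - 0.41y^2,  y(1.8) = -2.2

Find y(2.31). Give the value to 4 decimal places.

RK4: k1 = f(s_n, y_n); k2 = f(s_n + h/2, y_n + (h/2)·k1); k3 = f(s_n + h/2, y_n + (h/2)·k2); k4 = f(s_n + h, y_n + h·k3); y_{n+1} = y_n + (h/6)·(k1 + 2k2 + 2k3 + k4).
s=1.800000, y=-2.200000:
  k1 = f(1.800000, -2.200000) = -0.184400
  k2 = f(2.055000, -2.247022) = -0.015134
  k3 = f(2.055000, -2.203859) = 0.063632
  k4 = f(2.310000, -2.167548) = 0.383712
  y ← -2.200000 + (0.51/6)·(k1 + 2k2 + 2k3 + k4) = -2.174814
y(2.31) ≈ -2.1748

-2.1748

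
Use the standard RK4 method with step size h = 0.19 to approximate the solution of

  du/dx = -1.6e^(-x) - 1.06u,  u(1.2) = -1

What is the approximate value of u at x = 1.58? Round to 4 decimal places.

RK4: k1 = f(x_n, u_n); k2 = f(x_n + h/2, u_n + (h/2)·k1); k3 = f(x_n + h/2, u_n + (h/2)·k2); k4 = f(x_n + h, u_n + h·k3); u_{n+1} = u_n + (h/6)·(k1 + 2k2 + 2k3 + k4).
x=1.200000, u=-1.000000:
  k1 = f(1.200000, -1.000000) = 0.578089
  k2 = f(1.295000, -0.945082) = 0.563550
  k3 = f(1.295000, -0.946463) = 0.565014
  k4 = f(1.390000, -0.892647) = 0.547686
  u ← -1.000000 + (0.19/6)·(k1 + 2k2 + 2k3 + k4) = -0.892875
x=1.390000, u=-0.892875:
  k1 = f(1.390000, -0.892875) = 0.547927
  k2 = f(1.485000, -0.840822) = 0.528867
  k3 = f(1.485000, -0.842632) = 0.530787
  k4 = f(1.580000, -0.792025) = 0.509987
  u ← -0.892875 + (0.19/6)·(k1 + 2k2 + 2k3 + k4) = -0.792263
u(1.58) ≈ -0.7923

-0.7923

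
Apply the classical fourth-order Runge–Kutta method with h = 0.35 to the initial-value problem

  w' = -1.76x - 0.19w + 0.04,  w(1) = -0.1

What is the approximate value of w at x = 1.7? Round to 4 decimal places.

RK4: k1 = f(x_n, w_n); k2 = f(x_n + h/2, w_n + (h/2)·k1); k3 = f(x_n + h/2, w_n + (h/2)·k2); k4 = f(x_n + h, w_n + h·k3); w_{n+1} = w_n + (h/6)·(k1 + 2k2 + 2k3 + k4).
x=1.000000, w=-0.100000:
  k1 = f(1.000000, -0.100000) = -1.701000
  k2 = f(1.175000, -0.397675) = -1.952442
  k3 = f(1.175000, -0.441677) = -1.944081
  k4 = f(1.350000, -0.780428) = -2.187719
  w ← -0.100000 + (0.35/6)·(k1 + 2k2 + 2k3 + k4) = -0.781436
x=1.350000, w=-0.781436:
  k1 = f(1.350000, -0.781436) = -2.187527
  k2 = f(1.525000, -1.164254) = -2.422792
  k3 = f(1.525000, -1.205425) = -2.414969
  k4 = f(1.700000, -1.626676) = -2.642932
  w ← -0.781436 + (0.35/6)·(k1 + 2k2 + 2k3 + k4) = -1.627618
w(1.7) ≈ -1.6276

-1.6276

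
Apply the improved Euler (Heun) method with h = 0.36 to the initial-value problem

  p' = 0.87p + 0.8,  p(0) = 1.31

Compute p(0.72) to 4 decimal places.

3.2179

Heun: k1 = f(t_n, p_n); k2 = f(t_n + h, p_n + h·k1); p_{n+1} = p_n + (h/2)·(k1 + k2).
t=0.000000, p=1.310000:
  k1 = f(0.000000, 1.310000) = 1.939700
  k2 = f(0.360000, 2.008292) = 2.547214
  p ← 1.310000 + (0.36/2)·(1.939700 + 2.547214) = 2.117645
t=0.360000, p=2.117645:
  k1 = f(0.360000, 2.117645) = 2.642351
  k2 = f(0.720000, 3.068891) = 3.469935
  p ← 2.117645 + (0.36/2)·(2.642351 + 3.469935) = 3.217856
p(0.72) ≈ 3.2179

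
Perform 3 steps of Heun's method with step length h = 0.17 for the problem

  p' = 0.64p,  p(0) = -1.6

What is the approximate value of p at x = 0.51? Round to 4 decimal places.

Heun: k1 = f(x_n, p_n); k2 = f(x_n + h, p_n + h·k1); p_{n+1} = p_n + (h/2)·(k1 + k2).
x=0.000000, p=-1.600000:
  k1 = f(0.000000, -1.600000) = -1.024000
  k2 = f(0.170000, -1.774080) = -1.135411
  p ← -1.600000 + (0.17/2)·(-1.024000 + (-1.135411)) = -1.783550
x=0.170000, p=-1.783550:
  k1 = f(0.170000, -1.783550) = -1.141472
  k2 = f(0.340000, -1.977600) = -1.265664
  p ← -1.783550 + (0.17/2)·(-1.141472 + (-1.265664)) = -1.988157
x=0.340000, p=-1.988157:
  k1 = f(0.340000, -1.988157) = -1.272420
  k2 = f(0.510000, -2.204468) = -1.410859
  p ← -1.988157 + (0.17/2)·(-1.272420 + (-1.410859)) = -2.216235
p(0.51) ≈ -2.2162

-2.2162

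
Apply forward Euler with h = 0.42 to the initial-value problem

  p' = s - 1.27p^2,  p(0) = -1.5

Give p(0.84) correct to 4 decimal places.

Euler: p_{n+1} = p_n + h·f(s_n, p_n).
s=0.000000, p=-1.500000: f=-2.857500 → p ← -1.500000 + 0.42·(-2.857500) = -2.700150
s=0.420000, p=-2.700150: f=-8.839329 → p ← -2.700150 + 0.42·(-8.839329) = -6.412668
p(0.84) ≈ -6.4127

-6.4127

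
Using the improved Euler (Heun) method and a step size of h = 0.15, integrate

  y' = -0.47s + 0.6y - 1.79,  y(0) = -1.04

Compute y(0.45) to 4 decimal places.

-2.3369

Heun: k1 = f(s_n, y_n); k2 = f(s_n + h, y_n + h·k1); y_{n+1} = y_n + (h/2)·(k1 + k2).
s=0.000000, y=-1.040000:
  k1 = f(0.000000, -1.040000) = -2.414000
  k2 = f(0.150000, -1.402100) = -2.701760
  y ← -1.040000 + (0.15/2)·(-2.414000 + (-2.701760)) = -1.423682
s=0.150000, y=-1.423682:
  k1 = f(0.150000, -1.423682) = -2.714709
  k2 = f(0.300000, -1.830888) = -3.029533
  y ← -1.423682 + (0.15/2)·(-2.714709 + (-3.029533)) = -1.854500
s=0.300000, y=-1.854500:
  k1 = f(0.300000, -1.854500) = -3.043700
  k2 = f(0.450000, -2.311055) = -3.388133
  y ← -1.854500 + (0.15/2)·(-3.043700 + (-3.388133)) = -2.336888
y(0.45) ≈ -2.3369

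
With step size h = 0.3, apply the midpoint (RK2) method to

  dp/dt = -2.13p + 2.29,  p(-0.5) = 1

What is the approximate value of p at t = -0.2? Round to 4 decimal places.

1.0327

Midpoint: k1 = f(t_n, p_n); k2 = f(t_n + h/2, p_n + (h/2)·k1); p_{n+1} = p_n + h·k2.
t=-0.500000, p=1.000000:
  k1 = f(-0.500000, 1.000000) = 0.160000
  k2 = f(-0.350000, 1.024000) = 0.108880
  p ← 1.000000 + 0.3·0.108880 = 1.032664
p(-0.2) ≈ 1.0327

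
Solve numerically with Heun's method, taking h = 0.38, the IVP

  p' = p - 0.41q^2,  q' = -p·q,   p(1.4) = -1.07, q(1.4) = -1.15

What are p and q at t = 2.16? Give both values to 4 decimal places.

Heun on (p,q): k1 = f(t_n, state_n); k2 = f(t_n + h, state_n + h·k1); state_{n+1} = state_n + (h/2)·(k1 + k2).
1.400000: (-1.070000, -1.150000)
  k1 = (-1.612225, -1.230500)
  predictor → (-1.682646, -1.617590)
  k2 = (-2.755450, -2.721831)
  → (-1.899858, -1.900943)
1.780000: (-1.899858, -1.900943)
  k1 = (-3.381428, -3.611522)
  predictor → (-3.184801, -3.273321)
  k2 = (-7.577800, -10.424876)
  → (-3.982112, -4.567858)
(p(2.16), q(2.16)) ≈ (-3.9821, -4.5679)

-3.9821, -4.5679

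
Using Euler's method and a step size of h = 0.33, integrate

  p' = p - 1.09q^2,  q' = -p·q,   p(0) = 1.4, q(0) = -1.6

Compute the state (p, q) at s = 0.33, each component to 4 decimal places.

0.9412, -0.8608

Euler on (p,q): p_{n+1} = p_n + h·p', q_{n+1} = q_n + h·q'.
0.000000: (1.400000, -1.600000); f=(-1.390400, 2.240000) → (0.941168, -0.860800)
(p(0.33), q(0.33)) ≈ (0.9412, -0.8608)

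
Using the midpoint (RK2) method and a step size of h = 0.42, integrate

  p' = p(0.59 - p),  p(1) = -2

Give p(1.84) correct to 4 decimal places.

-135.7601

Midpoint: k1 = f(t_n, p_n); k2 = f(t_n + h/2, p_n + (h/2)·k1); p_{n+1} = p_n + h·k2.
t=1.000000, p=-2.000000:
  k1 = f(1.000000, -2.000000) = -5.180000
  k2 = f(1.210000, -3.087800) = -11.356311
  p ← -2.000000 + 0.42·(-11.356311) = -6.769651
t=1.420000, p=-6.769651:
  k1 = f(1.420000, -6.769651) = -49.822262
  k2 = f(1.630000, -17.232326) = -307.120120
  p ← -6.769651 + 0.42·(-307.120120) = -135.760101
p(1.84) ≈ -135.7601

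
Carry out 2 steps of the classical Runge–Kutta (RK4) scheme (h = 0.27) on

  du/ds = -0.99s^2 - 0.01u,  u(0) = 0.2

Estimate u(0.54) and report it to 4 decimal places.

RK4: k1 = f(s_n, u_n); k2 = f(s_n + h/2, u_n + (h/2)·k1); k3 = f(s_n + h/2, u_n + (h/2)·k2); k4 = f(s_n + h, u_n + h·k3); u_{n+1} = u_n + (h/6)·(k1 + 2k2 + 2k3 + k4).
s=0.000000, u=0.200000:
  k1 = f(0.000000, 0.200000) = -0.002000
  k2 = f(0.135000, 0.199730) = -0.020040
  k3 = f(0.135000, 0.197295) = -0.020016
  k4 = f(0.270000, 0.194596) = -0.074117
  u ← 0.200000 + (0.27/6)·(k1 + 2k2 + 2k3 + k4) = 0.192970
s=0.270000, u=0.192970:
  k1 = f(0.270000, 0.192970) = -0.074101
  k2 = f(0.405000, 0.182966) = -0.164214
  k3 = f(0.405000, 0.170801) = -0.164093
  k4 = f(0.540000, 0.148665) = -0.290171
  u ← 0.192970 + (0.27/6)·(k1 + 2k2 + 2k3 + k4) = 0.147030
u(0.54) ≈ 0.1470

0.1470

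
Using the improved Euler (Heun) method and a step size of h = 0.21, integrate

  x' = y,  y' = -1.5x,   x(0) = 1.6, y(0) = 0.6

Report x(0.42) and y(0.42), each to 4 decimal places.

1.6337, -0.4534

Heun on (x,y): k1 = f(t_n, state_n); k2 = f(t_n + h, state_n + h·k1); state_{n+1} = state_n + (h/2)·(k1 + k2).
0.000000: (1.600000, 0.600000)
  k1 = (0.600000, -2.400000)
  predictor → (1.726000, 0.096000)
  k2 = (0.096000, -2.589000)
  → (1.673080, 0.076155)
0.210000: (1.673080, 0.076155)
  k1 = (0.076155, -2.509620)
  predictor → (1.689073, -0.450865)
  k2 = (-0.450865, -2.533609)
  → (1.633735, -0.453384)
(x(0.42), y(0.42)) ≈ (1.6337, -0.4534)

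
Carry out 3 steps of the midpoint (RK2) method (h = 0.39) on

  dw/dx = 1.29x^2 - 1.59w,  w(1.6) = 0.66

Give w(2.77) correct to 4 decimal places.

Midpoint: k1 = f(x_n, w_n); k2 = f(x_n + h/2, w_n + (h/2)·k1); w_{n+1} = w_n + h·k2.
x=1.600000, w=0.660000:
  k1 = f(1.600000, 0.660000) = 2.253000
  k2 = f(1.795000, 1.099335) = 2.408470
  w ← 0.660000 + 0.39·2.408470 = 1.599303
x=1.990000, w=1.599303:
  k1 = f(1.990000, 1.599303) = 2.565637
  k2 = f(2.185000, 2.099602) = 2.820382
  w ← 1.599303 + 0.39·2.820382 = 2.699252
x=2.380000, w=2.699252:
  k1 = f(2.380000, 2.699252) = 3.015265
  k2 = f(2.575000, 3.287229) = 3.326812
  w ← 2.699252 + 0.39·3.326812 = 3.996709
w(2.77) ≈ 3.9967

3.9967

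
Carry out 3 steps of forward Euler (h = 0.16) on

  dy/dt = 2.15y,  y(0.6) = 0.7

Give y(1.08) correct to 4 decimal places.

1.6994

Euler: y_{n+1} = y_n + h·f(t_n, y_n).
t=0.600000, y=0.700000: f=1.505000 → y ← 0.700000 + 0.16·1.505000 = 0.940800
t=0.760000, y=0.940800: f=2.022720 → y ← 0.940800 + 0.16·2.022720 = 1.264435
t=0.920000, y=1.264435: f=2.718536 → y ← 1.264435 + 0.16·2.718536 = 1.699401
y(1.08) ≈ 1.6994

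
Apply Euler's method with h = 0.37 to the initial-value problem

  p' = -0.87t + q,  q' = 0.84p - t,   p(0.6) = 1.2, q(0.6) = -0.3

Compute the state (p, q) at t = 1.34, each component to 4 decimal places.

0.5285, -0.2295

Euler on (p,q): p_{n+1} = p_n + h·p', q_{n+1} = q_n + h·q'.
0.600000: (1.200000, -0.300000); f=(-0.822000, 0.408000) → (0.895860, -0.149040)
0.970000: (0.895860, -0.149040); f=(-0.992940, -0.217478) → (0.528472, -0.229507)
(p(1.34), q(1.34)) ≈ (0.5285, -0.2295)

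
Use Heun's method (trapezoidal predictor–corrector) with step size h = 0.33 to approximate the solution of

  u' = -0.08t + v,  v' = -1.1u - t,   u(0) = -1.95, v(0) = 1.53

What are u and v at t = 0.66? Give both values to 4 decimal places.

-0.5936, 2.2885

Heun on (u,v): k1 = f(t_n, state_n); k2 = f(t_n + h, state_n + h·k1); state_{n+1} = state_n + (h/2)·(k1 + k2).
0.000000: (-1.950000, 1.530000)
  k1 = (1.530000, 2.145000)
  predictor → (-1.445100, 2.237850)
  k2 = (2.211450, 1.259610)
  → (-1.332661, 2.091761)
0.330000: (-1.332661, 2.091761)
  k1 = (2.065361, 1.135927)
  predictor → (-0.651092, 2.466617)
  k2 = (2.413817, 0.056201)
  → (-0.593597, 2.288462)
(u(0.66), v(0.66)) ≈ (-0.5936, 2.2885)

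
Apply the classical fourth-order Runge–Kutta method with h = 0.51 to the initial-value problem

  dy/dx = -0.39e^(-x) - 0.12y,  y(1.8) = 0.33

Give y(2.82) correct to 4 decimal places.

0.2536

RK4: k1 = f(x_n, y_n); k2 = f(x_n + h/2, y_n + (h/2)·k1); k3 = f(x_n + h/2, y_n + (h/2)·k2); k4 = f(x_n + h, y_n + h·k3); y_{n+1} = y_n + (h/6)·(k1 + 2k2 + 2k3 + k4).
x=1.800000, y=0.330000:
  k1 = f(1.800000, 0.330000) = -0.104067
  k2 = f(2.055000, 0.303463) = -0.086372
  k3 = f(2.055000, 0.307975) = -0.086913
  k4 = f(2.310000, 0.285674) = -0.072993
  y ← 0.330000 + (0.51/6)·(k1 + 2k2 + 2k3 + k4) = 0.285492
x=2.310000, y=0.285492:
  k1 = f(2.310000, 0.285492) = -0.072971
  k2 = f(2.565000, 0.266884) = -0.062025
  k3 = f(2.565000, 0.269675) = -0.062360
  k4 = f(2.820000, 0.253688) = -0.053689
  y ← 0.285492 + (0.51/6)·(k1 + 2k2 + 2k3 + k4) = 0.253580
y(2.82) ≈ 0.2536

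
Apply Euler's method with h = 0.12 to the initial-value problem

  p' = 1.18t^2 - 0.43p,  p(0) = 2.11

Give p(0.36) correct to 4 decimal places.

1.8100

Euler: p_{n+1} = p_n + h·f(t_n, p_n).
t=0.000000, p=2.110000: f=-0.907300 → p ← 2.110000 + 0.12·(-0.907300) = 2.001124
t=0.120000, p=2.001124: f=-0.843491 → p ← 2.001124 + 0.12·(-0.843491) = 1.899905
t=0.240000, p=1.899905: f=-0.748991 → p ← 1.899905 + 0.12·(-0.748991) = 1.810026
p(0.36) ≈ 1.8100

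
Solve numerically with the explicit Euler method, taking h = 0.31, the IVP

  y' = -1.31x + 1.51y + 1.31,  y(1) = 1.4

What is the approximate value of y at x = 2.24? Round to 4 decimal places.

Euler: y_{n+1} = y_n + h·f(x_n, y_n).
x=1.000000, y=1.400000: f=2.114000 → y ← 1.400000 + 0.31·2.114000 = 2.055340
x=1.310000, y=2.055340: f=2.697463 → y ← 2.055340 + 0.31·2.697463 = 2.891554
x=1.620000, y=2.891554: f=3.554046 → y ← 2.891554 + 0.31·3.554046 = 3.993308
x=1.930000, y=3.993308: f=4.811595 → y ← 3.993308 + 0.31·4.811595 = 5.484902
y(2.24) ≈ 5.4849

5.4849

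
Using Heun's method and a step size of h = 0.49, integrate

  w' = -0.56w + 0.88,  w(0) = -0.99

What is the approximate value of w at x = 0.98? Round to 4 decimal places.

0.0793

Heun: k1 = f(x_n, w_n); k2 = f(x_n + h, w_n + h·k1); w_{n+1} = w_n + (h/2)·(k1 + k2).
x=0.000000, w=-0.990000:
  k1 = f(0.000000, -0.990000) = 1.434400
  k2 = f(0.490000, -0.287144) = 1.040801
  w ← -0.990000 + (0.49/2)·(1.434400 + 1.040801) = -0.383576
x=0.490000, w=-0.383576:
  k1 = f(0.490000, -0.383576) = 1.094802
  k2 = f(0.980000, 0.152877) = 0.794389
  w ← -0.383576 + (0.49/2)·(1.094802 + 0.794389) = 0.079276
w(0.98) ≈ 0.0793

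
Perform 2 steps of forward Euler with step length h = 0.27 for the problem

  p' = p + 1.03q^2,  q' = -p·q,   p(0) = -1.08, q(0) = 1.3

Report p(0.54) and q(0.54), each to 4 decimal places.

-0.3610, 2.0878

Euler on (p,q): p_{n+1} = p_n + h·p', q_{n+1} = q_n + h·q'.
0.000000: (-1.080000, 1.300000); f=(0.660700, 1.404000) → (-0.901611, 1.679080)
0.270000: (-0.901611, 1.679080); f=(2.002278, 1.513877) → (-0.360996, 2.087827)
(p(0.54), q(0.54)) ≈ (-0.3610, 2.0878)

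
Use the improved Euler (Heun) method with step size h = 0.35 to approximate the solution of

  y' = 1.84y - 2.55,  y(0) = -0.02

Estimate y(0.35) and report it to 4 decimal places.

Heun: k1 = f(t_n, y_n); k2 = f(t_n + h, y_n + h·k1); y_{n+1} = y_n + (h/2)·(k1 + k2).
t=0.000000, y=-0.020000:
  k1 = f(0.000000, -0.020000) = -2.586800
  k2 = f(0.350000, -0.925380) = -4.252699
  y ← -0.020000 + (0.35/2)·(-2.586800 + (-4.252699)) = -1.216912
y(0.35) ≈ -1.2169

-1.2169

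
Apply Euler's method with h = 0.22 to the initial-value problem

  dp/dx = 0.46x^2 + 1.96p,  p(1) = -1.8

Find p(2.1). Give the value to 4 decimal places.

-8.7559

Euler: p_{n+1} = p_n + h·f(x_n, p_n).
x=1.000000, p=-1.800000: f=-3.068000 → p ← -1.800000 + 0.22·(-3.068000) = -2.474960
x=1.220000, p=-2.474960: f=-4.166258 → p ← -2.474960 + 0.22·(-4.166258) = -3.391537
x=1.440000, p=-3.391537: f=-5.693556 → p ← -3.391537 + 0.22·(-5.693556) = -4.644119
x=1.660000, p=-4.644119: f=-7.834897 → p ← -4.644119 + 0.22·(-7.834897) = -6.367796
x=1.880000, p=-6.367796: f=-10.855057 → p ← -6.367796 + 0.22·(-10.855057) = -8.755909
p(2.1) ≈ -8.7559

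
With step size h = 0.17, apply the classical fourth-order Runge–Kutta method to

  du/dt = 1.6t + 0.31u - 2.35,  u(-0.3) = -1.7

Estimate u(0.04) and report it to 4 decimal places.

-2.8079

RK4: k1 = f(t_n, u_n); k2 = f(t_n + h/2, u_n + (h/2)·k1); k3 = f(t_n + h/2, u_n + (h/2)·k2); k4 = f(t_n + h, u_n + h·k3); u_{n+1} = u_n + (h/6)·(k1 + 2k2 + 2k3 + k4).
t=-0.300000, u=-1.700000:
  k1 = f(-0.300000, -1.700000) = -3.357000
  k2 = f(-0.215000, -1.985345) = -3.309457
  k3 = f(-0.215000, -1.981304) = -3.308204
  k4 = f(-0.130000, -2.262395) = -3.259342
  u ← -1.700000 + (0.17/6)·(k1 + 2k2 + 2k3 + k4) = -2.262464
t=-0.130000, u=-2.262464:
  k1 = f(-0.130000, -2.262464) = -3.259364
  k2 = f(-0.045000, -2.539510) = -3.209248
  k3 = f(-0.045000, -2.535250) = -3.207927
  k4 = f(0.040000, -2.807812) = -3.156422
  u ← -2.262464 + (0.17/6)·(k1 + 2k2 + 2k3 + k4) = -2.807884
u(0.04) ≈ -2.8079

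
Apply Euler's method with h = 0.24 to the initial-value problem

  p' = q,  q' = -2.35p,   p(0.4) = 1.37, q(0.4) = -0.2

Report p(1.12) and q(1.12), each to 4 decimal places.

Euler on (p,q): p_{n+1} = p_n + h·p', q_{n+1} = q_n + h·q'.
0.400000: (1.370000, -0.200000); f=(-0.200000, -3.219500) → (1.322000, -0.972680)
0.640000: (1.322000, -0.972680); f=(-0.972680, -3.106700) → (1.088557, -1.718288)
0.880000: (1.088557, -1.718288); f=(-1.718288, -2.558108) → (0.676168, -2.332234)
(p(1.12), q(1.12)) ≈ (0.6762, -2.3322)

0.6762, -2.3322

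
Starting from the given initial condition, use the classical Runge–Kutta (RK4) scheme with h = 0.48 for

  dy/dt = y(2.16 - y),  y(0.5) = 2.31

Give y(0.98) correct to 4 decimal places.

2.2125

RK4: k1 = f(t_n, y_n); k2 = f(t_n + h/2, y_n + (h/2)·k1); k3 = f(t_n + h/2, y_n + (h/2)·k2); k4 = f(t_n + h, y_n + h·k3); y_{n+1} = y_n + (h/6)·(k1 + 2k2 + 2k3 + k4).
t=0.500000, y=2.310000:
  k1 = f(0.500000, 2.310000) = -0.346500
  k2 = f(0.740000, 2.226840) = -0.148842
  k3 = f(0.740000, 2.274278) = -0.259900
  k4 = f(0.980000, 2.185248) = -0.055173
  y ← 2.310000 + (0.48/6)·(k1 + 2k2 + 2k3 + k4) = 2.212467
y(0.98) ≈ 2.2125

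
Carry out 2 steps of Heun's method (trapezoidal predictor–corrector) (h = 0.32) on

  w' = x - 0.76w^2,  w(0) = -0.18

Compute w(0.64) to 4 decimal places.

0.0141

Heun: k1 = f(x_n, w_n); k2 = f(x_n + h, w_n + h·k1); w_{n+1} = w_n + (h/2)·(k1 + k2).
x=0.000000, w=-0.180000:
  k1 = f(0.000000, -0.180000) = -0.024624
  k2 = f(0.320000, -0.187880) = 0.293173
  w ← -0.180000 + (0.32/2)·(-0.024624 + 0.293173) = -0.137032
x=0.320000, w=-0.137032:
  k1 = f(0.320000, -0.137032) = 0.305729
  k2 = f(0.640000, -0.039199) = 0.638832
  w ← -0.137032 + (0.32/2)·(0.305729 + 0.638832) = 0.014098
w(0.64) ≈ 0.0141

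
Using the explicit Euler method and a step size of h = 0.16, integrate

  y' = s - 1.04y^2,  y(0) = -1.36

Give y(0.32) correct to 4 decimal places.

Euler: y_{n+1} = y_n + h·f(s_n, y_n).
s=0.000000, y=-1.360000: f=-1.923584 → y ← -1.360000 + 0.16·(-1.923584) = -1.667773
s=0.160000, y=-1.667773: f=-2.732727 → y ← -1.667773 + 0.16·(-2.732727) = -2.105010
y(0.32) ≈ -2.1050

-2.1050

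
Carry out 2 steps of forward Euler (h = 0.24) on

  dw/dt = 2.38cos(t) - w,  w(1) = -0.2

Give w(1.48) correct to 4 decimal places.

0.3046

Euler: w_{n+1} = w_n + h·f(t_n, w_n).
t=1.000000, w=-0.200000: f=1.485919 → w ← -0.200000 + 0.24·1.485919 = 0.156621
t=1.240000, w=0.156621: f=0.616394 → w ← 0.156621 + 0.24·0.616394 = 0.304555
w(1.48) ≈ 0.3046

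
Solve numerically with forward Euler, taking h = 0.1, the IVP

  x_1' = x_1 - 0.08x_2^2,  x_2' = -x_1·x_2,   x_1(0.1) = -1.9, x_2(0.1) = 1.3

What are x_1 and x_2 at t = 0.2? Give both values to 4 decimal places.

-2.1035, 1.5470

Euler on (x_1,x_2): x_1_{n+1} = x_1_n + h·x_1', x_2_{n+1} = x_2_n + h·x_2'.
0.100000: (-1.900000, 1.300000); f=(-2.035200, 2.470000) → (-2.103520, 1.547000)
(x_1(0.2), x_2(0.2)) ≈ (-2.1035, 1.5470)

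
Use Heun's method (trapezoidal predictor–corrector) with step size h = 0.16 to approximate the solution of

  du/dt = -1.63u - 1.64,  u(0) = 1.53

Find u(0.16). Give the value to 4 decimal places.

0.9548

Heun: k1 = f(t_n, u_n); k2 = f(t_n + h, u_n + h·k1); u_{n+1} = u_n + (h/2)·(k1 + k2).
t=0.000000, u=1.530000:
  k1 = f(0.000000, 1.530000) = -4.133900
  k2 = f(0.160000, 0.868576) = -3.055779
  u ← 1.530000 + (0.16/2)·(-4.133900 + (-3.055779)) = 0.954826
u(0.16) ≈ 0.9548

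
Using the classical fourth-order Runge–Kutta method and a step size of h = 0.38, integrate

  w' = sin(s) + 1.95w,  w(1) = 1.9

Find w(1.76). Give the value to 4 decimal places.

9.9811

RK4: k1 = f(s_n, w_n); k2 = f(s_n + h/2, w_n + (h/2)·k1); k3 = f(s_n + h/2, w_n + (h/2)·k2); k4 = f(s_n + h, w_n + h·k3); w_{n+1} = w_n + (h/6)·(k1 + 2k2 + 2k3 + k4).
s=1.000000, w=1.900000:
  k1 = f(1.000000, 1.900000) = 4.546471
  k2 = f(1.190000, 2.763829) = 6.317836
  k3 = f(1.190000, 3.100389) = 6.974127
  k4 = f(1.380000, 4.550168) = 9.854682
  w ← 1.900000 + (0.38/6)·(k1 + 2k2 + 2k3 + k4) = 4.495722
s=1.380000, w=4.495722:
  k1 = f(1.380000, 4.495722) = 9.748511
  k2 = f(1.570000, 6.347939) = 13.378480
  k3 = f(1.570000, 7.037633) = 14.723384
  k4 = f(1.760000, 10.090608) = 20.658839
  w ← 4.495722 + (0.38/6)·(k1 + 2k2 + 2k3 + k4) = 9.981090
w(1.76) ≈ 9.9811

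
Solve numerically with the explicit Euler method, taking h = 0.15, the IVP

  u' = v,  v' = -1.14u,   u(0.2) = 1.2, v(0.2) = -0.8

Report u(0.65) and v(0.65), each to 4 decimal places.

0.7507, -1.3488

Euler on (u,v): u_{n+1} = u_n + h·u', v_{n+1} = v_n + h·v'.
0.200000: (1.200000, -0.800000); f=(-0.800000, -1.368000) → (1.080000, -1.005200)
0.350000: (1.080000, -1.005200); f=(-1.005200, -1.231200) → (0.929220, -1.189880)
0.500000: (0.929220, -1.189880); f=(-1.189880, -1.059311) → (0.750738, -1.348777)
(u(0.65), v(0.65)) ≈ (0.7507, -1.3488)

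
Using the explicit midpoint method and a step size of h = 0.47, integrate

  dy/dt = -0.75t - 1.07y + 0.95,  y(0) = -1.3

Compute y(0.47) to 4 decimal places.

-0.5592

Midpoint: k1 = f(t_n, y_n); k2 = f(t_n + h/2, y_n + (h/2)·k1); y_{n+1} = y_n + h·k2.
t=0.000000, y=-1.300000:
  k1 = f(0.000000, -1.300000) = 2.341000
  k2 = f(0.235000, -0.749865) = 1.576106
  y ← -1.300000 + 0.47·1.576106 = -0.559230
y(0.47) ≈ -0.5592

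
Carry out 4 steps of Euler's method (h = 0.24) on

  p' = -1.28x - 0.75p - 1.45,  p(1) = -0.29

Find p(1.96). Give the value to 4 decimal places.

Euler: p_{n+1} = p_n + h·f(x_n, p_n).
x=1.000000, p=-0.290000: f=-2.512500 → p ← -0.290000 + 0.24·(-2.512500) = -0.893000
x=1.240000, p=-0.893000: f=-2.367450 → p ← -0.893000 + 0.24·(-2.367450) = -1.461188
x=1.480000, p=-1.461188: f=-2.248509 → p ← -1.461188 + 0.24·(-2.248509) = -2.000830
x=1.720000, p=-2.000830: f=-2.150977 → p ← -2.000830 + 0.24·(-2.150977) = -2.517065
p(1.96) ≈ -2.5171

-2.5171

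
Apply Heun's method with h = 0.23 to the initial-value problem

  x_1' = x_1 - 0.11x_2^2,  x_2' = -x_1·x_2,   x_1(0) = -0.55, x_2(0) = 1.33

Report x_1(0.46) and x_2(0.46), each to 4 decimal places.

-1.0165, 1.8734

Heun on (x_1,x_2): k1 = f(x_n, state_n); k2 = f(x_n + h, state_n + h·k1); state_{n+1} = state_n + (h/2)·(k1 + k2).
0.000000: (-0.550000, 1.330000)
  k1 = (-0.744579, 0.731500)
  predictor → (-0.721253, 1.498245)
  k2 = (-0.968174, 1.080614)
  → (-0.746967, 1.538393)
0.230000: (-0.746967, 1.538393)
  k1 = (-1.007299, 1.149128)
  predictor → (-0.978645, 1.802693)
  k2 = (-1.336112, 1.764197)
  → (-1.016459, 1.873425)
(x_1(0.46), x_2(0.46)) ≈ (-1.0165, 1.8734)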